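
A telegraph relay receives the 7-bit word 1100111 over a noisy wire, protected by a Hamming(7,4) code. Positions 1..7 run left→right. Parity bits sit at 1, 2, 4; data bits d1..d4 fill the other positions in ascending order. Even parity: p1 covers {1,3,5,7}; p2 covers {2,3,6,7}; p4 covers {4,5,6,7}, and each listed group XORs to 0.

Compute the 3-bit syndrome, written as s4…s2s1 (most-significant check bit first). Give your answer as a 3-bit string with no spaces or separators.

111

s1 (pos 1,3,5,7): 1⊕0⊕1⊕1 = 1
s2 (pos 2,3,6,7): 1⊕0⊕1⊕1 = 1
s4 (pos 4,5,6,7): 0⊕1⊕1⊕1 = 1
Syndrome s4…s1 = 111 → error at position 7.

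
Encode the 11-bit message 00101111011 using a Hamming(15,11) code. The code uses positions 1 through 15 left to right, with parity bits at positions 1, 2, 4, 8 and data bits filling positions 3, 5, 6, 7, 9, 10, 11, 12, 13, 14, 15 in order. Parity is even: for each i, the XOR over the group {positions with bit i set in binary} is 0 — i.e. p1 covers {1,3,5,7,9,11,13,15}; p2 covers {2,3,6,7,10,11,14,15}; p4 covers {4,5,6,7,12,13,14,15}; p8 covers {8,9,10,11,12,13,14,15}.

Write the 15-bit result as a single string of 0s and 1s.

Place data at non-parity positions: p1 p2 0 p4 0 1 0 p8 1 1 1 1 0 1 1
p1 (pos 1,3,5,7,9,11,13,15): XOR of data positions = 0⊕0⊕0⊕1⊕1⊕0⊕1 = 1
p2 (pos 2,3,6,7,10,11,14,15): XOR of data positions = 0⊕1⊕0⊕1⊕1⊕1⊕1 = 1
p4 (pos 4,5,6,7,12,13,14,15): XOR of data positions = 0⊕1⊕0⊕1⊕0⊕1⊕1 = 0
p8 (pos 8,9,10,11,12,13,14,15): XOR of data positions = 1⊕1⊕1⊕1⊕0⊕1⊕1 = 0
Codeword: 110001001111011

110001001111011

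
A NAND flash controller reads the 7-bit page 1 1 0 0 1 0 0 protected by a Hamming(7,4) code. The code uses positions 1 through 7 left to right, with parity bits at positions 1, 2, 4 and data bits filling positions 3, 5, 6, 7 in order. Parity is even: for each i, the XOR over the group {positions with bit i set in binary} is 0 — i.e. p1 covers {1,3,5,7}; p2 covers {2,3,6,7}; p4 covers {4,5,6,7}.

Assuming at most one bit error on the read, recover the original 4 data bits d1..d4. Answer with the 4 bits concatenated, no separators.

0110

s1 (pos 1,3,5,7): 1⊕0⊕1⊕0 = 0
s2 (pos 2,3,6,7): 1⊕0⊕0⊕0 = 1
s4 (pos 4,5,6,7): 0⊕1⊕0⊕0 = 1
Syndrome s4…s1 = 110 → error at position 6.
Flip position 6: 1100100 → 1100110
Read data bits from positions 3,5,6,7: 0110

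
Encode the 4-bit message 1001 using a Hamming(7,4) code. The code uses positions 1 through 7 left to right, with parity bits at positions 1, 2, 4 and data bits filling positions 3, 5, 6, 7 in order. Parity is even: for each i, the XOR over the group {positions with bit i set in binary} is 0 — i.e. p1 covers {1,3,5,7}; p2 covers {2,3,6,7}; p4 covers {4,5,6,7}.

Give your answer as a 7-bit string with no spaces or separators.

Place data at non-parity positions: p1 p2 1 p4 0 0 1
p1 (pos 1,3,5,7): XOR of data positions = 1⊕0⊕1 = 0
p2 (pos 2,3,6,7): XOR of data positions = 1⊕0⊕1 = 0
p4 (pos 4,5,6,7): XOR of data positions = 0⊕0⊕1 = 1
Codeword: 0011001

0011001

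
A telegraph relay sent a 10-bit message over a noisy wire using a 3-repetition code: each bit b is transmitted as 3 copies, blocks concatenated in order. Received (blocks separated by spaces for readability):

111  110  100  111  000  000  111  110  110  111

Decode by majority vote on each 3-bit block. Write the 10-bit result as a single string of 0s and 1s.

Block 1 (111): 3 ones → 1
Block 2 (110): 2 ones → 1
Block 3 (100): 1 one → 0
Block 4 (111): 3 ones → 1
Block 5 (000): 0 ones → 0
Block 6 (000): 0 ones → 0
Block 7 (111): 3 ones → 1
Block 8 (110): 2 ones → 1
Block 9 (110): 2 ones → 1
Block 10 (111): 3 ones → 1

1101001111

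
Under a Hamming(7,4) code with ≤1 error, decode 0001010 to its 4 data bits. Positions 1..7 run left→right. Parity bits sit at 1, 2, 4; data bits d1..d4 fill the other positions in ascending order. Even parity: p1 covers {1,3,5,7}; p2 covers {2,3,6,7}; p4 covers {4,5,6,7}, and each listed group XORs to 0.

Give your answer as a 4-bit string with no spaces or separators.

0010

s1 (pos 1,3,5,7): 0⊕0⊕0⊕0 = 0
s2 (pos 2,3,6,7): 0⊕0⊕1⊕0 = 1
s4 (pos 4,5,6,7): 1⊕0⊕1⊕0 = 0
Syndrome s4…s1 = 010 → error at position 2.
Flip position 2: 0001010 → 0101010
Read data bits from positions 3,5,6,7: 0010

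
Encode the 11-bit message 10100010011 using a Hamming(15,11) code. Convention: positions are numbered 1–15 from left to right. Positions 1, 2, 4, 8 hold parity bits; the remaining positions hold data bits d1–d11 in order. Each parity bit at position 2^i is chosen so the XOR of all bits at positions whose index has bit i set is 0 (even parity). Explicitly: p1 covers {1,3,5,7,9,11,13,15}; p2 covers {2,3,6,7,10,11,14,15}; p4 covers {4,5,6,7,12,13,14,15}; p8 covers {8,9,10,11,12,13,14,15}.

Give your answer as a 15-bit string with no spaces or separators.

111101010010011

Place data at non-parity positions: p1 p2 1 p4 0 1 0 p8 0 0 1 0 0 1 1
p1 (pos 1,3,5,7,9,11,13,15): XOR of data positions = 1⊕0⊕0⊕0⊕1⊕0⊕1 = 1
p2 (pos 2,3,6,7,10,11,14,15): XOR of data positions = 1⊕1⊕0⊕0⊕1⊕1⊕1 = 1
p4 (pos 4,5,6,7,12,13,14,15): XOR of data positions = 0⊕1⊕0⊕0⊕0⊕1⊕1 = 1
p8 (pos 8,9,10,11,12,13,14,15): XOR of data positions = 0⊕0⊕1⊕0⊕0⊕1⊕1 = 1
Codeword: 111101010010011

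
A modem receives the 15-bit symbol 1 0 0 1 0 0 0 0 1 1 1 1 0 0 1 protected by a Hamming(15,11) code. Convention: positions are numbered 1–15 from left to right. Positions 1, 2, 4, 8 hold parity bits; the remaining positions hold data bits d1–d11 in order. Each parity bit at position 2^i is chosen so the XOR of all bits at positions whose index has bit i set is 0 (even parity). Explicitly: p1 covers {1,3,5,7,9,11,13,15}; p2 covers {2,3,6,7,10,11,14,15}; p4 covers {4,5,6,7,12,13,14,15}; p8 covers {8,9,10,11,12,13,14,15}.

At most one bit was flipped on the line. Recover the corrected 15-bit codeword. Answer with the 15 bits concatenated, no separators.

100100001111011

s1 (pos 1,3,5,7,9,11,13,15): 1⊕0⊕0⊕0⊕1⊕1⊕0⊕1 = 0
s2 (pos 2,3,6,7,10,11,14,15): 0⊕0⊕0⊕0⊕1⊕1⊕0⊕1 = 1
s4 (pos 4,5,6,7,12,13,14,15): 1⊕0⊕0⊕0⊕1⊕0⊕0⊕1 = 1
s8 (pos 8,9,10,11,12,13,14,15): 0⊕1⊕1⊕1⊕1⊕0⊕0⊕1 = 1
Syndrome s8…s1 = 1110 → error at position 14.
Flip position 14: 100100001111001 → 100100001111011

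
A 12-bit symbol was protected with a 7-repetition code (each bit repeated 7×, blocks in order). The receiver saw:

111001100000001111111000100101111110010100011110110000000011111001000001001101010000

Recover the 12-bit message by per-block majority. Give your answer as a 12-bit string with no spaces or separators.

Block 1 (1110011): 5 ones → 1
Block 2 (0000000): 0 ones → 0
Block 3 (1111111): 7 ones → 1
Block 4 (0001001): 2 ones → 0
Block 5 (0111111): 6 ones → 1
Block 6 (0010100): 2 ones → 0
Block 7 (0111101): 5 ones → 1
Block 8 (1000000): 1 one → 0
Block 9 (0011111): 5 ones → 1
Block 10 (0010000): 1 one → 0
Block 11 (0100110): 3 ones → 0
Block 12 (1010000): 2 ones → 0

101010101000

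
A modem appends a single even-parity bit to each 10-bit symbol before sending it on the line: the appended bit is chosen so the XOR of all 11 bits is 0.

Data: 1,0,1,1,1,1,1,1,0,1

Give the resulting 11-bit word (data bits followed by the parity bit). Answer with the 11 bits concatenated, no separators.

10111111010

XOR of the 10 data bits: 1⊕0⊕1⊕1⊕1⊕1⊕1⊕1⊕0⊕1 = 0
Parity bit = 0 (so all 11 bits XOR to 0).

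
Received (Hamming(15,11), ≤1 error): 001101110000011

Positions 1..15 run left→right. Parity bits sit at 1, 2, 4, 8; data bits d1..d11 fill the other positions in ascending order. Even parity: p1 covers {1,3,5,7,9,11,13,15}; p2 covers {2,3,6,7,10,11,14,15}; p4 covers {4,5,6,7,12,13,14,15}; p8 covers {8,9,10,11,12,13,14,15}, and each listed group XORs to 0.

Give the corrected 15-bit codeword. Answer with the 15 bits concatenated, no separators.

001101110000010

s1 (pos 1,3,5,7,9,11,13,15): 0⊕1⊕0⊕1⊕0⊕0⊕0⊕1 = 1
s2 (pos 2,3,6,7,10,11,14,15): 0⊕1⊕1⊕1⊕0⊕0⊕1⊕1 = 1
s4 (pos 4,5,6,7,12,13,14,15): 1⊕0⊕1⊕1⊕0⊕0⊕1⊕1 = 1
s8 (pos 8,9,10,11,12,13,14,15): 1⊕0⊕0⊕0⊕0⊕0⊕1⊕1 = 1
Syndrome s8…s1 = 1111 → error at position 15.
Flip position 15: 001101110000011 → 001101110000010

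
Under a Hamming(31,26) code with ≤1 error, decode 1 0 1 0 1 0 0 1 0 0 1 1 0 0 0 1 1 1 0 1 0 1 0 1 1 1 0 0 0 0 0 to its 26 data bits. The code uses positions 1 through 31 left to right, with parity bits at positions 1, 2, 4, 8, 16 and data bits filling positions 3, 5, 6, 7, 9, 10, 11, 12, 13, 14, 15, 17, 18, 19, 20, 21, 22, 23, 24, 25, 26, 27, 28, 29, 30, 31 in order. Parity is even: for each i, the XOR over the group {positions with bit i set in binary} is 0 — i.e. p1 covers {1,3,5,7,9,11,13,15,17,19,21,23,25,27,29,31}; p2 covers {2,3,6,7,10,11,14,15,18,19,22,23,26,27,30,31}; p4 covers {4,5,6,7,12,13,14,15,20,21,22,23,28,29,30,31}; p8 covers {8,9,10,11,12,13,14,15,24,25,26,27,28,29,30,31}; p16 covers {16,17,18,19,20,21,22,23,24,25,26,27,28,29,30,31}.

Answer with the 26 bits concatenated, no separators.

s1 (pos 1,3,5,7,9,11,13,15,17,19,21,23,25,27,29,31): 1⊕1⊕1⊕0⊕0⊕1⊕0⊕0⊕1⊕0⊕0⊕0⊕1⊕0⊕0⊕0 = 0
s2 (pos 2,3,6,7,10,11,14,15,18,19,22,23,26,27,30,31): 0⊕1⊕0⊕0⊕0⊕1⊕0⊕0⊕1⊕0⊕1⊕0⊕1⊕0⊕0⊕0 = 1
s4 (pos 4,5,6,7,12,13,14,15,20,21,22,23,28,29,30,31): 0⊕1⊕0⊕0⊕1⊕0⊕0⊕0⊕1⊕0⊕1⊕0⊕0⊕0⊕0⊕0 = 0
s8 (pos 8,9,10,11,12,13,14,15,24,25,26,27,28,29,30,31): 1⊕0⊕0⊕1⊕1⊕0⊕0⊕0⊕1⊕1⊕1⊕0⊕0⊕0⊕0⊕0 = 0
s16 (pos 16,17,18,19,20,21,22,23,24,25,26,27,28,29,30,31): 1⊕1⊕1⊕0⊕1⊕0⊕1⊕0⊕1⊕1⊕1⊕0⊕0⊕0⊕0⊕0 = 0
Syndrome s16…s1 = 00010 → error at position 2.
Flip position 2: 1010100100110001110101011100000 → 1110100100110001110101011100000
Read data bits from positions 3,5,6,7,9,10,11,12,13,14,15,17,18,19,20,21,22,23,24,25,26,27,28,29,30,31: 11000011000110101011100000

11000011000110101011100000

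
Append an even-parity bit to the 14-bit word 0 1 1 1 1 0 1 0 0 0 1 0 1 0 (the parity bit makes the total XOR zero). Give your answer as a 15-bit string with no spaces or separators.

011110100010101

XOR of the 14 data bits: 0⊕1⊕1⊕1⊕1⊕0⊕1⊕0⊕0⊕0⊕1⊕0⊕1⊕0 = 1
Parity bit = 1 (so all 15 bits XOR to 0).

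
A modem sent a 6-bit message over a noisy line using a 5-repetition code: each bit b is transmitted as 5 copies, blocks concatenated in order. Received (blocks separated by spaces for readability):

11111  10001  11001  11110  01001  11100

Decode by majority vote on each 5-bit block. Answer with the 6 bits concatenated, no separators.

Block 1 (11111): 5 ones → 1
Block 2 (10001): 2 ones → 0
Block 3 (11001): 3 ones → 1
Block 4 (11110): 4 ones → 1
Block 5 (01001): 2 ones → 0
Block 6 (11100): 3 ones → 1

101101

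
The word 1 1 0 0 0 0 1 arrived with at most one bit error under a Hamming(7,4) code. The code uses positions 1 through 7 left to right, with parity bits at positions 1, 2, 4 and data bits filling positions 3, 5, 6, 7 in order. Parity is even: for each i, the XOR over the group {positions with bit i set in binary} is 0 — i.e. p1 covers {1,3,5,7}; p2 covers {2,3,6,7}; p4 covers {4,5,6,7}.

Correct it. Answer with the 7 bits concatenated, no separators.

1101001

s1 (pos 1,3,5,7): 1⊕0⊕0⊕1 = 0
s2 (pos 2,3,6,7): 1⊕0⊕0⊕1 = 0
s4 (pos 4,5,6,7): 0⊕0⊕0⊕1 = 1
Syndrome s4…s1 = 100 → error at position 4.
Flip position 4: 1100001 → 1101001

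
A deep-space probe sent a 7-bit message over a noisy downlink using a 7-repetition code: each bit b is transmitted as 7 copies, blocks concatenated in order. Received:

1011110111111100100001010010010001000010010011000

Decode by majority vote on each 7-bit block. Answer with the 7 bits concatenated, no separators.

Block 1 (1011110): 5 ones → 1
Block 2 (1111111): 7 ones → 1
Block 3 (0010000): 1 one → 0
Block 4 (1010010): 3 ones → 0
Block 5 (0100010): 2 ones → 0
Block 6 (0001001): 2 ones → 0
Block 7 (0011000): 2 ones → 0

1100000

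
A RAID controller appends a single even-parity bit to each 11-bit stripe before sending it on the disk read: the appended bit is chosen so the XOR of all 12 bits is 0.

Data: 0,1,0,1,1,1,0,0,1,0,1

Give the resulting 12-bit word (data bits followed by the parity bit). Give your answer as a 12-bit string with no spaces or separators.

010111001010

XOR of the 11 data bits: 0⊕1⊕0⊕1⊕1⊕1⊕0⊕0⊕1⊕0⊕1 = 0
Parity bit = 0 (so all 12 bits XOR to 0).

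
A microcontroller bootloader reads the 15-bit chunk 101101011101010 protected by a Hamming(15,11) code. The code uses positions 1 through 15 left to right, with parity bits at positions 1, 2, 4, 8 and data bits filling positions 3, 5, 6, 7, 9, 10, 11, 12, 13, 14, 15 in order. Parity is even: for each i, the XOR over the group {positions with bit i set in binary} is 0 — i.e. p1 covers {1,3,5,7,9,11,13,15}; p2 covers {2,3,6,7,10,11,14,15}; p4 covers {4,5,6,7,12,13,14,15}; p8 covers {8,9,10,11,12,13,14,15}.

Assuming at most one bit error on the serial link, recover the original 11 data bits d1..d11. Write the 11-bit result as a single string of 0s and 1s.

s1 (pos 1,3,5,7,9,11,13,15): 1⊕1⊕0⊕0⊕1⊕0⊕0⊕0 = 1
s2 (pos 2,3,6,7,10,11,14,15): 0⊕1⊕1⊕0⊕1⊕0⊕1⊕0 = 0
s4 (pos 4,5,6,7,12,13,14,15): 1⊕0⊕1⊕0⊕1⊕0⊕1⊕0 = 0
s8 (pos 8,9,10,11,12,13,14,15): 1⊕1⊕1⊕0⊕1⊕0⊕1⊕0 = 1
Syndrome s8…s1 = 1001 → error at position 9.
Flip position 9: 101101011101010 → 101101010101010
Read data bits from positions 3,5,6,7,9,10,11,12,13,14,15: 10100101010

10100101010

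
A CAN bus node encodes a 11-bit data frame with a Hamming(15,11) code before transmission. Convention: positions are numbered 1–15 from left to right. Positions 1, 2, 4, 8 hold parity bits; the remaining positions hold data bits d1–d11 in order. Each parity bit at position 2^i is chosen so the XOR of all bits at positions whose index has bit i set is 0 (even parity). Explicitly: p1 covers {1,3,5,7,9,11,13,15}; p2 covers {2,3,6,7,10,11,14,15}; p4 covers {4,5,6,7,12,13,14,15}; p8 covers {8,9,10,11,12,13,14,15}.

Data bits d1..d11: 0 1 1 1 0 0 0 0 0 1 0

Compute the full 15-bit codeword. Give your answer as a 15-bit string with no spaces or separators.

010011110000010

Place data at non-parity positions: p1 p2 0 p4 1 1 1 p8 0 0 0 0 0 1 0
p1 (pos 1,3,5,7,9,11,13,15): XOR of data positions = 0⊕1⊕1⊕0⊕0⊕0⊕0 = 0
p2 (pos 2,3,6,7,10,11,14,15): XOR of data positions = 0⊕1⊕1⊕0⊕0⊕1⊕0 = 1
p4 (pos 4,5,6,7,12,13,14,15): XOR of data positions = 1⊕1⊕1⊕0⊕0⊕1⊕0 = 0
p8 (pos 8,9,10,11,12,13,14,15): XOR of data positions = 0⊕0⊕0⊕0⊕0⊕1⊕0 = 1
Codeword: 010011110000010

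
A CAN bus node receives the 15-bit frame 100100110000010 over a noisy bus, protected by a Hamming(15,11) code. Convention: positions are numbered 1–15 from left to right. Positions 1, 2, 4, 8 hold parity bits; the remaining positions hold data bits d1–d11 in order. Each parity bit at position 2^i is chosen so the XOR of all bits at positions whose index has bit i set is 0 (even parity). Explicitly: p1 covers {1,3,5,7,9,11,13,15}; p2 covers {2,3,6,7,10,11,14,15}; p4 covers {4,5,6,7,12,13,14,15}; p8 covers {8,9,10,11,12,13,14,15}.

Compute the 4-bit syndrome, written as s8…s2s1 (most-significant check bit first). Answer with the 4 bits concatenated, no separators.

0100

s1 (pos 1,3,5,7,9,11,13,15): 1⊕0⊕0⊕1⊕0⊕0⊕0⊕0 = 0
s2 (pos 2,3,6,7,10,11,14,15): 0⊕0⊕0⊕1⊕0⊕0⊕1⊕0 = 0
s4 (pos 4,5,6,7,12,13,14,15): 1⊕0⊕0⊕1⊕0⊕0⊕1⊕0 = 1
s8 (pos 8,9,10,11,12,13,14,15): 1⊕0⊕0⊕0⊕0⊕0⊕1⊕0 = 0
Syndrome s8…s1 = 0100 → error at position 4.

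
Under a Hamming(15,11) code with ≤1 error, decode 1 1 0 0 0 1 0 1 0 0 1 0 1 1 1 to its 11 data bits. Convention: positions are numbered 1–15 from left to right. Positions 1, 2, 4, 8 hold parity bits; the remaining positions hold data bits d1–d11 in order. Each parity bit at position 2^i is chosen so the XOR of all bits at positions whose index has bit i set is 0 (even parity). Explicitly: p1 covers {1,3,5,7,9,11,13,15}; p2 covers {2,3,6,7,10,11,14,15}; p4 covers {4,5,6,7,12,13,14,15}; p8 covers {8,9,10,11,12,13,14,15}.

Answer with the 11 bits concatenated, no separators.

s1 (pos 1,3,5,7,9,11,13,15): 1⊕0⊕0⊕0⊕0⊕1⊕1⊕1 = 0
s2 (pos 2,3,6,7,10,11,14,15): 1⊕0⊕1⊕0⊕0⊕1⊕1⊕1 = 1
s4 (pos 4,5,6,7,12,13,14,15): 0⊕0⊕1⊕0⊕0⊕1⊕1⊕1 = 0
s8 (pos 8,9,10,11,12,13,14,15): 1⊕0⊕0⊕1⊕0⊕1⊕1⊕1 = 1
Syndrome s8…s1 = 1010 → error at position 10.
Flip position 10: 110001010010111 → 110001010110111
Read data bits from positions 3,5,6,7,9,10,11,12,13,14,15: 00100110111

00100110111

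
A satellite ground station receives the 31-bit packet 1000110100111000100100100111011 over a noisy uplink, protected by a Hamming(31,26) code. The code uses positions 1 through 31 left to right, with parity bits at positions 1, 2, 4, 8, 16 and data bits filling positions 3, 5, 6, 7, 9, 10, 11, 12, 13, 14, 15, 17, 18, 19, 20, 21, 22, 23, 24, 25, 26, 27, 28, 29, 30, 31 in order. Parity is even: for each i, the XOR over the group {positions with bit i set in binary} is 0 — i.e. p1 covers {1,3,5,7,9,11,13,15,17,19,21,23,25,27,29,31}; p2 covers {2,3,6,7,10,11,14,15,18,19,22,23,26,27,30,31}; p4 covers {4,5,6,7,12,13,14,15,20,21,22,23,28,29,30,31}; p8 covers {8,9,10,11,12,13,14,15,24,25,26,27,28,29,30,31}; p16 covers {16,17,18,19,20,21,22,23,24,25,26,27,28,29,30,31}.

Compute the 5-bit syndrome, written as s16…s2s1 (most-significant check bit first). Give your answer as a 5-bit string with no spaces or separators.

s1 (pos 1,3,5,7,9,11,13,15,17,19,21,23,25,27,29,31): 1⊕0⊕1⊕0⊕0⊕1⊕1⊕0⊕1⊕0⊕0⊕1⊕0⊕1⊕0⊕1 = 0
s2 (pos 2,3,6,7,10,11,14,15,18,19,22,23,26,27,30,31): 0⊕0⊕1⊕0⊕0⊕1⊕0⊕0⊕0⊕0⊕0⊕1⊕1⊕1⊕1⊕1 = 1
s4 (pos 4,5,6,7,12,13,14,15,20,21,22,23,28,29,30,31): 0⊕1⊕1⊕0⊕1⊕1⊕0⊕0⊕1⊕0⊕0⊕1⊕1⊕0⊕1⊕1 = 1
s8 (pos 8,9,10,11,12,13,14,15,24,25,26,27,28,29,30,31): 1⊕0⊕0⊕1⊕1⊕1⊕0⊕0⊕0⊕0⊕1⊕1⊕1⊕0⊕1⊕1 = 1
s16 (pos 16,17,18,19,20,21,22,23,24,25,26,27,28,29,30,31): 0⊕1⊕0⊕0⊕1⊕0⊕0⊕1⊕0⊕0⊕1⊕1⊕1⊕0⊕1⊕1 = 0
Syndrome s16…s1 = 01110 → error at position 14.

01110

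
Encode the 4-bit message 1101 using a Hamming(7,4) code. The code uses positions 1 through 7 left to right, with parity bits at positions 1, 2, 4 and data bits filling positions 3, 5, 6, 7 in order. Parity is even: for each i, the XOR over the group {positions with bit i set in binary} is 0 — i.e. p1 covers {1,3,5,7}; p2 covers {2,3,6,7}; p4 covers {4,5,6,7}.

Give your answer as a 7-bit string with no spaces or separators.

Place data at non-parity positions: p1 p2 1 p4 1 0 1
p1 (pos 1,3,5,7): XOR of data positions = 1⊕1⊕1 = 1
p2 (pos 2,3,6,7): XOR of data positions = 1⊕0⊕1 = 0
p4 (pos 4,5,6,7): XOR of data positions = 1⊕0⊕1 = 0
Codeword: 1010101

1010101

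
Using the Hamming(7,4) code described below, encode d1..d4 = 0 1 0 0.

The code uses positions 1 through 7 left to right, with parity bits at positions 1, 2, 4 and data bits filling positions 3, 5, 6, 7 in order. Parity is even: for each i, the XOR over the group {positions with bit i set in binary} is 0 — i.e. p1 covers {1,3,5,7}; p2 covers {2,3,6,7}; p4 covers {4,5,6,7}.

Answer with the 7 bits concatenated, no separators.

Place data at non-parity positions: p1 p2 0 p4 1 0 0
p1 (pos 1,3,5,7): XOR of data positions = 0⊕1⊕0 = 1
p2 (pos 2,3,6,7): XOR of data positions = 0⊕0⊕0 = 0
p4 (pos 4,5,6,7): XOR of data positions = 1⊕0⊕0 = 1
Codeword: 1001100

1001100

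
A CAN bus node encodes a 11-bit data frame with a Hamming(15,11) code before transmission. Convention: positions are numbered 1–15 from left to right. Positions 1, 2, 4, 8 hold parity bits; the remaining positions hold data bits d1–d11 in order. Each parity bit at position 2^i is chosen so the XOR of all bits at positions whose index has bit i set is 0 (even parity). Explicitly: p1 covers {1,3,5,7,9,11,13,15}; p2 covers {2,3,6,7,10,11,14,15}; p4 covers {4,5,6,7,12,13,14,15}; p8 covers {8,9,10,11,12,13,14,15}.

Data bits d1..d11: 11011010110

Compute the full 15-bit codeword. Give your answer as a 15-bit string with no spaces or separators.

Place data at non-parity positions: p1 p2 1 p4 1 0 1 p8 1 0 1 0 1 1 0
p1 (pos 1,3,5,7,9,11,13,15): XOR of data positions = 1⊕1⊕1⊕1⊕1⊕1⊕0 = 0
p2 (pos 2,3,6,7,10,11,14,15): XOR of data positions = 1⊕0⊕1⊕0⊕1⊕1⊕0 = 0
p4 (pos 4,5,6,7,12,13,14,15): XOR of data positions = 1⊕0⊕1⊕0⊕1⊕1⊕0 = 0
p8 (pos 8,9,10,11,12,13,14,15): XOR of data positions = 1⊕0⊕1⊕0⊕1⊕1⊕0 = 0
Codeword: 001010101010110

001010101010110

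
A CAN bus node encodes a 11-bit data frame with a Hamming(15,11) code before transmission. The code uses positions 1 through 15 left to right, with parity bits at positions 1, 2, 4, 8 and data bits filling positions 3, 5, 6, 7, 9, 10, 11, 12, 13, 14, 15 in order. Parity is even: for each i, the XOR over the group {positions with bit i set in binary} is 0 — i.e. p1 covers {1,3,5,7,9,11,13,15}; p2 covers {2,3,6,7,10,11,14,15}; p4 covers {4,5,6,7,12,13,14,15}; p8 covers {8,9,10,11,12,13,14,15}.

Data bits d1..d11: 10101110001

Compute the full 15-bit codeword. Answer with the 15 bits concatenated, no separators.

011001001110001

Place data at non-parity positions: p1 p2 1 p4 0 1 0 p8 1 1 1 0 0 0 1
p1 (pos 1,3,5,7,9,11,13,15): XOR of data positions = 1⊕0⊕0⊕1⊕1⊕0⊕1 = 0
p2 (pos 2,3,6,7,10,11,14,15): XOR of data positions = 1⊕1⊕0⊕1⊕1⊕0⊕1 = 1
p4 (pos 4,5,6,7,12,13,14,15): XOR of data positions = 0⊕1⊕0⊕0⊕0⊕0⊕1 = 0
p8 (pos 8,9,10,11,12,13,14,15): XOR of data positions = 1⊕1⊕1⊕0⊕0⊕0⊕1 = 0
Codeword: 011001001110001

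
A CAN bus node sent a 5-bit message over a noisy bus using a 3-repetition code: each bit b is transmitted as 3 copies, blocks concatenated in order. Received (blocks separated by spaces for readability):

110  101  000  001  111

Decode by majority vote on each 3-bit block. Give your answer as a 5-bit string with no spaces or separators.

11001

Block 1 (110): 2 ones → 1
Block 2 (101): 2 ones → 1
Block 3 (000): 0 ones → 0
Block 4 (001): 1 one → 0
Block 5 (111): 3 ones → 1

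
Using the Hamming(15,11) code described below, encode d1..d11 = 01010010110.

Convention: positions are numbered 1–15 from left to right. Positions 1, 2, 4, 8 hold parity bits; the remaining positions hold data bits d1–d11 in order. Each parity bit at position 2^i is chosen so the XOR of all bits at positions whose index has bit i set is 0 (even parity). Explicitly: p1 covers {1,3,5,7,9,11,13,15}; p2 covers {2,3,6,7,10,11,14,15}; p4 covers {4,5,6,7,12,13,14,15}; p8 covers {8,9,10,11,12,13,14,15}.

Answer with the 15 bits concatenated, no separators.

010010110010110

Place data at non-parity positions: p1 p2 0 p4 1 0 1 p8 0 0 1 0 1 1 0
p1 (pos 1,3,5,7,9,11,13,15): XOR of data positions = 0⊕1⊕1⊕0⊕1⊕1⊕0 = 0
p2 (pos 2,3,6,7,10,11,14,15): XOR of data positions = 0⊕0⊕1⊕0⊕1⊕1⊕0 = 1
p4 (pos 4,5,6,7,12,13,14,15): XOR of data positions = 1⊕0⊕1⊕0⊕1⊕1⊕0 = 0
p8 (pos 8,9,10,11,12,13,14,15): XOR of data positions = 0⊕0⊕1⊕0⊕1⊕1⊕0 = 1
Codeword: 010010110010110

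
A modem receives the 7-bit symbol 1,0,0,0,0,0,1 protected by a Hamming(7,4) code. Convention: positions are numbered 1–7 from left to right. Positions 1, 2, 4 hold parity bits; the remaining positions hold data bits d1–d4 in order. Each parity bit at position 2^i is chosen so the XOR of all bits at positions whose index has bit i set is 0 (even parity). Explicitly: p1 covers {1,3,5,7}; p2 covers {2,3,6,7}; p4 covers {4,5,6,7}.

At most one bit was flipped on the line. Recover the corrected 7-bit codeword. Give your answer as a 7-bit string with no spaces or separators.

1000011

s1 (pos 1,3,5,7): 1⊕0⊕0⊕1 = 0
s2 (pos 2,3,6,7): 0⊕0⊕0⊕1 = 1
s4 (pos 4,5,6,7): 0⊕0⊕0⊕1 = 1
Syndrome s4…s1 = 110 → error at position 6.
Flip position 6: 1000001 → 1000011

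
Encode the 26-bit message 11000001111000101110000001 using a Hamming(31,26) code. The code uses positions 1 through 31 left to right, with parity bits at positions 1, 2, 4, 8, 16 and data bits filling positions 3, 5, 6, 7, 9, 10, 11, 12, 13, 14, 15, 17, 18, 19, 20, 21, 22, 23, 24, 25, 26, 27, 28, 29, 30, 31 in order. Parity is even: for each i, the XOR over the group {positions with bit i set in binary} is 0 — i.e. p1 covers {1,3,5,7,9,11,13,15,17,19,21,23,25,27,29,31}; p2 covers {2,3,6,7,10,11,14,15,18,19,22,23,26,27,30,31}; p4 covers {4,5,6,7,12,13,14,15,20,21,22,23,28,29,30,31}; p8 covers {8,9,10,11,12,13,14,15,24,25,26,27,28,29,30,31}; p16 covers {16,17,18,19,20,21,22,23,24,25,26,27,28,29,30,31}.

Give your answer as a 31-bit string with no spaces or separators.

Place data at non-parity positions: p1 p2 1 p4 1 0 0 p8 0 0 0 1 1 1 1 p16 0 0 0 1 0 1 1 1 0 0 0 0 0 0 1
p1 (pos 1,3,5,7,9,11,13,15,17,19,21,23,25,27,29,31): XOR of data positions = 1⊕1⊕0⊕0⊕0⊕1⊕1⊕0⊕0⊕0⊕1⊕0⊕0⊕0⊕1 = 0
p2 (pos 2,3,6,7,10,11,14,15,18,19,22,23,26,27,30,31): XOR of data positions = 1⊕0⊕0⊕0⊕0⊕1⊕1⊕0⊕0⊕1⊕1⊕0⊕0⊕0⊕1 = 0
p4 (pos 4,5,6,7,12,13,14,15,20,21,22,23,28,29,30,31): XOR of data positions = 1⊕0⊕0⊕1⊕1⊕1⊕1⊕1⊕0⊕1⊕1⊕0⊕0⊕0⊕1 = 1
p8 (pos 8,9,10,11,12,13,14,15,24,25,26,27,28,29,30,31): XOR of data positions = 0⊕0⊕0⊕1⊕1⊕1⊕1⊕1⊕0⊕0⊕0⊕0⊕0⊕0⊕1 = 0
p16 (pos 16,17,18,19,20,21,22,23,24,25,26,27,28,29,30,31): XOR of data positions = 0⊕0⊕0⊕1⊕0⊕1⊕1⊕1⊕0⊕0⊕0⊕0⊕0⊕0⊕1 = 1
Codeword: 0011100000011111000101110000001

0011100000011111000101110000001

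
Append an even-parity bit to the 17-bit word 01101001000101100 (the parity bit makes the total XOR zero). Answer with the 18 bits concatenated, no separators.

XOR of the 17 data bits: 0⊕1⊕1⊕0⊕1⊕0⊕0⊕1⊕0⊕0⊕0⊕1⊕0⊕1⊕1⊕0⊕0 = 1
Parity bit = 1 (so all 18 bits XOR to 0).

011010010001011001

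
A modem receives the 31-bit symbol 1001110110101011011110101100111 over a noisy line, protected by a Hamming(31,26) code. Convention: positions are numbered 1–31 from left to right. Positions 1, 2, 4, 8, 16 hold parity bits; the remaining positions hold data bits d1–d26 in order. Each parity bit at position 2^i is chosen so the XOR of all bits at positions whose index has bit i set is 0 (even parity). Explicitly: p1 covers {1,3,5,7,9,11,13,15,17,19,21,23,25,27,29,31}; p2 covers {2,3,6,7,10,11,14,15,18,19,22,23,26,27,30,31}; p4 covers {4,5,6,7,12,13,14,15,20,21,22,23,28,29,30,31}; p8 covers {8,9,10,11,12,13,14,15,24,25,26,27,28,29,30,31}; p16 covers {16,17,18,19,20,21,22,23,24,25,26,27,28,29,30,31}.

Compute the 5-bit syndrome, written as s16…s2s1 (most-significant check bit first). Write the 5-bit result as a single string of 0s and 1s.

s1 (pos 1,3,5,7,9,11,13,15,17,19,21,23,25,27,29,31): 1⊕0⊕1⊕0⊕1⊕1⊕1⊕1⊕0⊕1⊕1⊕1⊕1⊕0⊕1⊕1 = 0
s2 (pos 2,3,6,7,10,11,14,15,18,19,22,23,26,27,30,31): 0⊕0⊕1⊕0⊕0⊕1⊕0⊕1⊕1⊕1⊕0⊕1⊕1⊕0⊕1⊕1 = 1
s4 (pos 4,5,6,7,12,13,14,15,20,21,22,23,28,29,30,31): 1⊕1⊕1⊕0⊕0⊕1⊕0⊕1⊕1⊕1⊕0⊕1⊕0⊕1⊕1⊕1 = 1
s8 (pos 8,9,10,11,12,13,14,15,24,25,26,27,28,29,30,31): 1⊕1⊕0⊕1⊕0⊕1⊕0⊕1⊕0⊕1⊕1⊕0⊕0⊕1⊕1⊕1 = 0
s16 (pos 16,17,18,19,20,21,22,23,24,25,26,27,28,29,30,31): 1⊕0⊕1⊕1⊕1⊕1⊕0⊕1⊕0⊕1⊕1⊕0⊕0⊕1⊕1⊕1 = 1
Syndrome s16…s1 = 10110 → error at position 22.

10110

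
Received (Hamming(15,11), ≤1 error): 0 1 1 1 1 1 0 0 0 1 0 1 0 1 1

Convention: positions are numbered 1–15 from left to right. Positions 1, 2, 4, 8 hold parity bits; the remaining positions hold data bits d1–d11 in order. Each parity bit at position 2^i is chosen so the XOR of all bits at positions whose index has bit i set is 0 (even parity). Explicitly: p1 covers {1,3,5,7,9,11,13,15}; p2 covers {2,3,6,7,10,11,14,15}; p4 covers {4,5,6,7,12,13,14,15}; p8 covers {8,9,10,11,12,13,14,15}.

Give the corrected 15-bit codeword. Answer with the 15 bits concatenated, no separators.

s1 (pos 1,3,5,7,9,11,13,15): 0⊕1⊕1⊕0⊕0⊕0⊕0⊕1 = 1
s2 (pos 2,3,6,7,10,11,14,15): 1⊕1⊕1⊕0⊕1⊕0⊕1⊕1 = 0
s4 (pos 4,5,6,7,12,13,14,15): 1⊕1⊕1⊕0⊕1⊕0⊕1⊕1 = 0
s8 (pos 8,9,10,11,12,13,14,15): 0⊕0⊕1⊕0⊕1⊕0⊕1⊕1 = 0
Syndrome s8…s1 = 0001 → error at position 1.
Flip position 1: 011111000101011 → 111111000101011

111111000101011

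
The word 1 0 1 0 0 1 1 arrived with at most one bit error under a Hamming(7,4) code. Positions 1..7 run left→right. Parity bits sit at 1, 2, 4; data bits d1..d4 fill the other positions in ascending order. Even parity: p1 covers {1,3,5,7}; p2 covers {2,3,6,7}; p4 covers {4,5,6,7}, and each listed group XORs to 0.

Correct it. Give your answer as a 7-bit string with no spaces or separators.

s1 (pos 1,3,5,7): 1⊕1⊕0⊕1 = 1
s2 (pos 2,3,6,7): 0⊕1⊕1⊕1 = 1
s4 (pos 4,5,6,7): 0⊕0⊕1⊕1 = 0
Syndrome s4…s1 = 011 → error at position 3.
Flip position 3: 1010011 → 1000011

1000011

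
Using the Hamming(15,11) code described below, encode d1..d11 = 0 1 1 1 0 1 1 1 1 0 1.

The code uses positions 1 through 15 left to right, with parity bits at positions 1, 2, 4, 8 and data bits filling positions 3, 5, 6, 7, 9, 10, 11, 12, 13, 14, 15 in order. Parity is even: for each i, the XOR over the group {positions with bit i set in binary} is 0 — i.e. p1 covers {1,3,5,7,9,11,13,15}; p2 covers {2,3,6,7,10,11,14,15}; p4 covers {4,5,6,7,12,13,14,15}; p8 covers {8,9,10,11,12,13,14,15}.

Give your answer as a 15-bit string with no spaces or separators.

Place data at non-parity positions: p1 p2 0 p4 1 1 1 p8 0 1 1 1 1 0 1
p1 (pos 1,3,5,7,9,11,13,15): XOR of data positions = 0⊕1⊕1⊕0⊕1⊕1⊕1 = 1
p2 (pos 2,3,6,7,10,11,14,15): XOR of data positions = 0⊕1⊕1⊕1⊕1⊕0⊕1 = 1
p4 (pos 4,5,6,7,12,13,14,15): XOR of data positions = 1⊕1⊕1⊕1⊕1⊕0⊕1 = 0
p8 (pos 8,9,10,11,12,13,14,15): XOR of data positions = 0⊕1⊕1⊕1⊕1⊕0⊕1 = 1
Codeword: 110011110111101

110011110111101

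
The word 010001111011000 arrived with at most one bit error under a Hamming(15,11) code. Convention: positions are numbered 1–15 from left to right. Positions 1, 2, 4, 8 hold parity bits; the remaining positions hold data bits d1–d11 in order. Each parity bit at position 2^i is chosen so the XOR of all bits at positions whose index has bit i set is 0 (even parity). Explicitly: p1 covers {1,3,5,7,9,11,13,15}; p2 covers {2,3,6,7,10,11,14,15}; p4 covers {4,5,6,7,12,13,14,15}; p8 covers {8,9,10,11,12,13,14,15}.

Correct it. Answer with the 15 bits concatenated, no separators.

010011111011000

s1 (pos 1,3,5,7,9,11,13,15): 0⊕0⊕0⊕1⊕1⊕1⊕0⊕0 = 1
s2 (pos 2,3,6,7,10,11,14,15): 1⊕0⊕1⊕1⊕0⊕1⊕0⊕0 = 0
s4 (pos 4,5,6,7,12,13,14,15): 0⊕0⊕1⊕1⊕1⊕0⊕0⊕0 = 1
s8 (pos 8,9,10,11,12,13,14,15): 1⊕1⊕0⊕1⊕1⊕0⊕0⊕0 = 0
Syndrome s8…s1 = 0101 → error at position 5.
Flip position 5: 010001111011000 → 010011111011000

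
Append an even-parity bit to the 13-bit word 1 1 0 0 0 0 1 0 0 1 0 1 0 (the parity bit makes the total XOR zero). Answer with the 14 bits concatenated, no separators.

XOR of the 13 data bits: 1⊕1⊕0⊕0⊕0⊕0⊕1⊕0⊕0⊕1⊕0⊕1⊕0 = 1
Parity bit = 1 (so all 14 bits XOR to 0).

11000010010101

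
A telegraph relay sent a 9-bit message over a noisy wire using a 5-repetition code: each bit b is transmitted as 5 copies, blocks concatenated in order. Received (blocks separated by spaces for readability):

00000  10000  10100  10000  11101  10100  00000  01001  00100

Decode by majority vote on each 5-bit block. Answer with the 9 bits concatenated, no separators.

Block 1 (00000): 0 ones → 0
Block 2 (10000): 1 one → 0
Block 3 (10100): 2 ones → 0
Block 4 (10000): 1 one → 0
Block 5 (11101): 4 ones → 1
Block 6 (10100): 2 ones → 0
Block 7 (00000): 0 ones → 0
Block 8 (01001): 2 ones → 0
Block 9 (00100): 1 one → 0

000010000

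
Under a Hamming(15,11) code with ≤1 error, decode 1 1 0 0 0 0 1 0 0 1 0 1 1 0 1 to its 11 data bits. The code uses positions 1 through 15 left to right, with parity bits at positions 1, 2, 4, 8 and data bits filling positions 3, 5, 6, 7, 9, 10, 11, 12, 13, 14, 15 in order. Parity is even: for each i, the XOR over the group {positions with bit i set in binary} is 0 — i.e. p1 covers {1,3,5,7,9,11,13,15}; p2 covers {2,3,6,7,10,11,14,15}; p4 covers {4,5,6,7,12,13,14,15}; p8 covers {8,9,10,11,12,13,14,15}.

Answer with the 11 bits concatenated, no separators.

00010101101

s1 (pos 1,3,5,7,9,11,13,15): 1⊕0⊕0⊕1⊕0⊕0⊕1⊕1 = 0
s2 (pos 2,3,6,7,10,11,14,15): 1⊕0⊕0⊕1⊕1⊕0⊕0⊕1 = 0
s4 (pos 4,5,6,7,12,13,14,15): 0⊕0⊕0⊕1⊕1⊕1⊕0⊕1 = 0
s8 (pos 8,9,10,11,12,13,14,15): 0⊕0⊕1⊕0⊕1⊕1⊕0⊕1 = 0
Syndrome s8…s1 = 0000 → no error.
Read data bits from positions 3,5,6,7,9,10,11,12,13,14,15: 00010101101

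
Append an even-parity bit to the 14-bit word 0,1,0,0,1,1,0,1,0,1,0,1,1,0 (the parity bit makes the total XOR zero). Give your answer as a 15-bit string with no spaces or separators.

XOR of the 14 data bits: 0⊕1⊕0⊕0⊕1⊕1⊕0⊕1⊕0⊕1⊕0⊕1⊕1⊕0 = 1
Parity bit = 1 (so all 15 bits XOR to 0).

010011010101101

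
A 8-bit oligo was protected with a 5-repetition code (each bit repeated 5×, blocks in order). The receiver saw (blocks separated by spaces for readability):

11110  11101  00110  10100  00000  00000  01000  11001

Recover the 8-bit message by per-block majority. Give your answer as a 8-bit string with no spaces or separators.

Block 1 (11110): 4 ones → 1
Block 2 (11101): 4 ones → 1
Block 3 (00110): 2 ones → 0
Block 4 (10100): 2 ones → 0
Block 5 (00000): 0 ones → 0
Block 6 (00000): 0 ones → 0
Block 7 (01000): 1 one → 0
Block 8 (11001): 3 ones → 1

11000001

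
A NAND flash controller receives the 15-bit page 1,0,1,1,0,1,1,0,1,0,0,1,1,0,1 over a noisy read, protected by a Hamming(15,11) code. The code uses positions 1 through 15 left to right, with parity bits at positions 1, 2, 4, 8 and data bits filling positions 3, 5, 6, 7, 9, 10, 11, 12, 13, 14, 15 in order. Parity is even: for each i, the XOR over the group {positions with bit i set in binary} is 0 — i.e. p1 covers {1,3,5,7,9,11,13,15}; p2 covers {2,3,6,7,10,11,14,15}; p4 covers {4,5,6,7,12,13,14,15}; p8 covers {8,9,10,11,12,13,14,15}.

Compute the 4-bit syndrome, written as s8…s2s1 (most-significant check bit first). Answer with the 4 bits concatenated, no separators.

s1 (pos 1,3,5,7,9,11,13,15): 1⊕1⊕0⊕1⊕1⊕0⊕1⊕1 = 0
s2 (pos 2,3,6,7,10,11,14,15): 0⊕1⊕1⊕1⊕0⊕0⊕0⊕1 = 0
s4 (pos 4,5,6,7,12,13,14,15): 1⊕0⊕1⊕1⊕1⊕1⊕0⊕1 = 0
s8 (pos 8,9,10,11,12,13,14,15): 0⊕1⊕0⊕0⊕1⊕1⊕0⊕1 = 0
Syndrome s8…s1 = 0000 → no error.

0000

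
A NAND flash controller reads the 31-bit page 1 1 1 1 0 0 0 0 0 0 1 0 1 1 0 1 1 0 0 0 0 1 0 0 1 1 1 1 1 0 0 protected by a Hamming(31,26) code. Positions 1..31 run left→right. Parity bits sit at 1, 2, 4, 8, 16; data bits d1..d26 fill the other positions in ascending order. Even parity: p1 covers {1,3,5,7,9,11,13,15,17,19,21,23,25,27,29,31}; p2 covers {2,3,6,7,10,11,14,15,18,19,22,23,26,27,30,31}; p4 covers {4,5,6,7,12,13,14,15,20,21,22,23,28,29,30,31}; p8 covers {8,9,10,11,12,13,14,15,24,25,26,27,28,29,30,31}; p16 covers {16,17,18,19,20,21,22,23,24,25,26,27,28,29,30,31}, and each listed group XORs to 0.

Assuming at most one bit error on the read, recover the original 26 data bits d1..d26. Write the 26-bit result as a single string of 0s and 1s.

10000010110100001001111100

s1 (pos 1,3,5,7,9,11,13,15,17,19,21,23,25,27,29,31): 1⊕1⊕0⊕0⊕0⊕1⊕1⊕0⊕1⊕0⊕0⊕0⊕1⊕1⊕1⊕0 = 0
s2 (pos 2,3,6,7,10,11,14,15,18,19,22,23,26,27,30,31): 1⊕1⊕0⊕0⊕0⊕1⊕1⊕0⊕0⊕0⊕1⊕0⊕1⊕1⊕0⊕0 = 1
s4 (pos 4,5,6,7,12,13,14,15,20,21,22,23,28,29,30,31): 1⊕0⊕0⊕0⊕0⊕1⊕1⊕0⊕0⊕0⊕1⊕0⊕1⊕1⊕0⊕0 = 0
s8 (pos 8,9,10,11,12,13,14,15,24,25,26,27,28,29,30,31): 0⊕0⊕0⊕1⊕0⊕1⊕1⊕0⊕0⊕1⊕1⊕1⊕1⊕1⊕0⊕0 = 0
s16 (pos 16,17,18,19,20,21,22,23,24,25,26,27,28,29,30,31): 1⊕1⊕0⊕0⊕0⊕0⊕1⊕0⊕0⊕1⊕1⊕1⊕1⊕1⊕0⊕0 = 0
Syndrome s16…s1 = 00010 → error at position 2.
Flip position 2: 1111000000101101100001001111100 → 1011000000101101100001001111100
Read data bits from positions 3,5,6,7,9,10,11,12,13,14,15,17,18,19,20,21,22,23,24,25,26,27,28,29,30,31: 10000010110100001001111100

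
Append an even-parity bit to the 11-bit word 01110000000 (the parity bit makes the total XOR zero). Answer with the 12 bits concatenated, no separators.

XOR of the 11 data bits: 0⊕1⊕1⊕1⊕0⊕0⊕0⊕0⊕0⊕0⊕0 = 1
Parity bit = 1 (so all 12 bits XOR to 0).

011100000001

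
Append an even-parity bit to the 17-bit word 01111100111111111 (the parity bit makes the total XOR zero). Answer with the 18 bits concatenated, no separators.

011111001111111110

XOR of the 17 data bits: 0⊕1⊕1⊕1⊕1⊕1⊕0⊕0⊕1⊕1⊕1⊕1⊕1⊕1⊕1⊕1⊕1 = 0
Parity bit = 0 (so all 18 bits XOR to 0).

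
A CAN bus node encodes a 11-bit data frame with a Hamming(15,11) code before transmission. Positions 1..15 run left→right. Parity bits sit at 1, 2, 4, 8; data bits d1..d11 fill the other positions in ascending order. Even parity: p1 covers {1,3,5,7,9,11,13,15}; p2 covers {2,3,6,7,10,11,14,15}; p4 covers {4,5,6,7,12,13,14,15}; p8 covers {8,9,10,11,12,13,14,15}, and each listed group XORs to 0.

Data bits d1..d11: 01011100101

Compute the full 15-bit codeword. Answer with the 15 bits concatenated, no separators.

110010101100101

Place data at non-parity positions: p1 p2 0 p4 1 0 1 p8 1 1 0 0 1 0 1
p1 (pos 1,3,5,7,9,11,13,15): XOR of data positions = 0⊕1⊕1⊕1⊕0⊕1⊕1 = 1
p2 (pos 2,3,6,7,10,11,14,15): XOR of data positions = 0⊕0⊕1⊕1⊕0⊕0⊕1 = 1
p4 (pos 4,5,6,7,12,13,14,15): XOR of data positions = 1⊕0⊕1⊕0⊕1⊕0⊕1 = 0
p8 (pos 8,9,10,11,12,13,14,15): XOR of data positions = 1⊕1⊕0⊕0⊕1⊕0⊕1 = 0
Codeword: 110010101100101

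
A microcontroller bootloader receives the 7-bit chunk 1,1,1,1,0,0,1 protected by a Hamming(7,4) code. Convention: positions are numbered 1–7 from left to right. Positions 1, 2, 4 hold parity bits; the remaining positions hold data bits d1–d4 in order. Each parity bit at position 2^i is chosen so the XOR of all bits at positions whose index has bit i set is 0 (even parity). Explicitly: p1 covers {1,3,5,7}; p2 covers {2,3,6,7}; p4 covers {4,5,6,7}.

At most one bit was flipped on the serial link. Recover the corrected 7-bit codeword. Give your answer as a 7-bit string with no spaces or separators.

s1 (pos 1,3,5,7): 1⊕1⊕0⊕1 = 1
s2 (pos 2,3,6,7): 1⊕1⊕0⊕1 = 1
s4 (pos 4,5,6,7): 1⊕0⊕0⊕1 = 0
Syndrome s4…s1 = 011 → error at position 3.
Flip position 3: 1111001 → 1101001

1101001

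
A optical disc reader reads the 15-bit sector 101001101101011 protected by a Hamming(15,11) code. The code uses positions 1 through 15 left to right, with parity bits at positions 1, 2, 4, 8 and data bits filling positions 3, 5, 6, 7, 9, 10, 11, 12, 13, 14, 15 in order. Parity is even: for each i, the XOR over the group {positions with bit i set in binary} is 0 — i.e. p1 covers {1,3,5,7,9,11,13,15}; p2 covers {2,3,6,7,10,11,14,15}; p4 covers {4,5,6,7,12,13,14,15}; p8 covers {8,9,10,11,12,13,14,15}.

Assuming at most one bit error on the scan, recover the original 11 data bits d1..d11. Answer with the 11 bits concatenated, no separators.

10111101111

s1 (pos 1,3,5,7,9,11,13,15): 1⊕1⊕0⊕1⊕1⊕0⊕0⊕1 = 1
s2 (pos 2,3,6,7,10,11,14,15): 0⊕1⊕1⊕1⊕1⊕0⊕1⊕1 = 0
s4 (pos 4,5,6,7,12,13,14,15): 0⊕0⊕1⊕1⊕1⊕0⊕1⊕1 = 1
s8 (pos 8,9,10,11,12,13,14,15): 0⊕1⊕1⊕0⊕1⊕0⊕1⊕1 = 1
Syndrome s8…s1 = 1101 → error at position 13.
Flip position 13: 101001101101011 → 101001101101111
Read data bits from positions 3,5,6,7,9,10,11,12,13,14,15: 10111101111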